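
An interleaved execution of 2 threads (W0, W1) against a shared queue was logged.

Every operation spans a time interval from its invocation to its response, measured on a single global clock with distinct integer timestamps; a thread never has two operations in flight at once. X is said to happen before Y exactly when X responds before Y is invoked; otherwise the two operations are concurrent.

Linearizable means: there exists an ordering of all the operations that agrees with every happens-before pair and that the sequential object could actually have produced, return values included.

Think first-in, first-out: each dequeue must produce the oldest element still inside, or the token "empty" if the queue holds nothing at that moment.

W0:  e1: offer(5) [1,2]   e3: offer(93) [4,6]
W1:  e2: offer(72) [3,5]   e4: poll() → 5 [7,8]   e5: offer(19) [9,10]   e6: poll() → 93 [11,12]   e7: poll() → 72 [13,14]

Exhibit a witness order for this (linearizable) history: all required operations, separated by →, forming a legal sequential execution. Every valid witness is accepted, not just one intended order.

e1 → e3 → e2 → e4 → e5 → e6 → e7

after step 1 (e1 offer(5)): queue <5>
after step 2 (e3 offer(93)): queue <5,93>
after step 3 (e2 offer(72)): queue <5,93,72>
after step 4 (e4 poll() → 5): queue <93,72>
after step 5 (e5 offer(19)): queue <93,72,19>
after step 6 (e6 poll() → 93): queue <72,19>
after step 7 (e7 poll() → 72): queue <19>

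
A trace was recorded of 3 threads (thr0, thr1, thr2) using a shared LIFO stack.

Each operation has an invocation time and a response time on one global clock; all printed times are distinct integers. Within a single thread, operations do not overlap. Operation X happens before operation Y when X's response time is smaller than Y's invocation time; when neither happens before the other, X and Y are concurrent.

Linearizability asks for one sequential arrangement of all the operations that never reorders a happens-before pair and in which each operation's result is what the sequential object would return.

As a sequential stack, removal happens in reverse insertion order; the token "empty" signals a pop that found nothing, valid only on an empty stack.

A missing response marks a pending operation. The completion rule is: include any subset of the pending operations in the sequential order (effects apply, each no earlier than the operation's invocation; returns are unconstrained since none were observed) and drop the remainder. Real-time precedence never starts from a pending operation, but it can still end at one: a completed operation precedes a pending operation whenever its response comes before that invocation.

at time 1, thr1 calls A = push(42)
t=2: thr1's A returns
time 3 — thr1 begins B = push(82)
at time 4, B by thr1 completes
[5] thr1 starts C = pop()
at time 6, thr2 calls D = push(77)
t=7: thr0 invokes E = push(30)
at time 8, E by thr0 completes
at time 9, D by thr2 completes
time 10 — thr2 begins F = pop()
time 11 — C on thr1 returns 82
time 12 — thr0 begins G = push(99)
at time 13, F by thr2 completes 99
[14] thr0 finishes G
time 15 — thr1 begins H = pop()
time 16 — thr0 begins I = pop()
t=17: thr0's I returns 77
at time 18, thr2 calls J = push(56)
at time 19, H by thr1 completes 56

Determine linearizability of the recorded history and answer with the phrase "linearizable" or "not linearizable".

linearizable

one valid linearization: A, B, C, E, D, G, F, I, J, H
1. A push(42), leaving stack <42>
2. B push(82), leaving stack <42,82>
3. C pop() → 82, leaving stack <42>
4. E push(30), leaving stack <42,30>
5. D push(77), leaving stack <42,30,77>
6. G push(99), leaving stack <42,30,77,99>
7. F pop() → 99, leaving stack <42,30,77>
8. I pop() → 77, leaving stack <42,30>
9. J push(56) (pending, included), leaving stack <42,30,56>
10. H pop() → 56, leaving stack <42,30>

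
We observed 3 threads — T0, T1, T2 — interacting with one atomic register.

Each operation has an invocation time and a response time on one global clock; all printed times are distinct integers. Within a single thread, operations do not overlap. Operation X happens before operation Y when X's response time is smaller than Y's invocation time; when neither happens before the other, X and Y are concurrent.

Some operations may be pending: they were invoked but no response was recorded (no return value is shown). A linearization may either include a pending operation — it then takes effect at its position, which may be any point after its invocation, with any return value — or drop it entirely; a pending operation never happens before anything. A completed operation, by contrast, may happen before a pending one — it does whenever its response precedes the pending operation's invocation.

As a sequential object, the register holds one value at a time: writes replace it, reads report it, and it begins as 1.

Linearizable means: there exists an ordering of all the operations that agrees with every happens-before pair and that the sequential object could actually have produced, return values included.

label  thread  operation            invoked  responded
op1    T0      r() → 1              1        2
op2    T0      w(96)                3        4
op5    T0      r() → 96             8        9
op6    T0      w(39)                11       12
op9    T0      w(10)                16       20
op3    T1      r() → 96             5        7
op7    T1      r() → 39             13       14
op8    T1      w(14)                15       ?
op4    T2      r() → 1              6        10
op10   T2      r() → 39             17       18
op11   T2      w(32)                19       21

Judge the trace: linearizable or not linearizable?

not linearizable

through event 9 a valid linearization exists; event 10 (op4 responding at time 10) ends that
checked exhaustively: 3 real-time-consistent orders of 5 completed operations, zero legal atomic register replays
take op1, op2, op3, op4, op5: step 4 already fails, because op4 r() → 1 cannot occur there
take op1, op2, op3, op5, op4: step 5 already fails, because op4 r() → 1 cannot occur there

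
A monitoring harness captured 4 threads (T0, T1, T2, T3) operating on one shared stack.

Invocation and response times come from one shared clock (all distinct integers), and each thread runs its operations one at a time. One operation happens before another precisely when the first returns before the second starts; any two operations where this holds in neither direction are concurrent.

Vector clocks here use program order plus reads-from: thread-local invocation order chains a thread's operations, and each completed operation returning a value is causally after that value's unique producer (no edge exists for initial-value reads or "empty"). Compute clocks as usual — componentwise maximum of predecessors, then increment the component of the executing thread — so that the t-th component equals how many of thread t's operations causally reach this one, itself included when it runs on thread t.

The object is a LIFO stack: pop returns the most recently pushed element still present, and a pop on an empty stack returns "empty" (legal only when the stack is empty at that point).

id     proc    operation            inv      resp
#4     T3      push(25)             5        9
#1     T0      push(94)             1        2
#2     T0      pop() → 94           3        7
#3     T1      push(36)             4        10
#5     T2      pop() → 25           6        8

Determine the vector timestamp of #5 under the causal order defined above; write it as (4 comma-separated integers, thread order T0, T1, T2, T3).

(0, 0, 1, 1)

#4 (invocation 5): nothing precedes it; T3's component alone gives (0, 0, 0, 1)
#3 (invocation 4): nothing precedes it; T1's component alone gives (0, 1, 0, 0)
#1 (invocation 1): nothing precedes it; T0's component alone gives (1, 0, 0, 0)
from VC(#4)=(0, 0, 0, 1), #5 (invoked 6) maxes components and bumps T2 → (0, 0, 1, 1)
from VC(#1)=(1, 0, 0, 0), #2 (invoked 3) maxes components and bumps T0 → (2, 0, 0, 0)
target: VC(#5) = (0, 0, 1, 1)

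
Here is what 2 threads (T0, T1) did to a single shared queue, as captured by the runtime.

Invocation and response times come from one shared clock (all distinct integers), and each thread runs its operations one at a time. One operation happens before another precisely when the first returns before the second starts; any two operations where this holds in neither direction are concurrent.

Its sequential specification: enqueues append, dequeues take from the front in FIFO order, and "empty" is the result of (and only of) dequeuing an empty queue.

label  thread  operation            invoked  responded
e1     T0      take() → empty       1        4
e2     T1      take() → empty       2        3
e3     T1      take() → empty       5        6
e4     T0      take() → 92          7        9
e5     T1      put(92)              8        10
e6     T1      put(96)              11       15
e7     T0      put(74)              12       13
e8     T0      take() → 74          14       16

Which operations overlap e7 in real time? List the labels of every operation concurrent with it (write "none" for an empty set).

e6

e7 runs from 12 to 13; window-overlapping ops are concurrent
e1 [1,4]: before
e2 [2,3]: before
e3 [5,6]: before
e4 [7,9]: before
e5 [8,10]: before
e6 [11,15]: concurrent
e8 [14,16]: after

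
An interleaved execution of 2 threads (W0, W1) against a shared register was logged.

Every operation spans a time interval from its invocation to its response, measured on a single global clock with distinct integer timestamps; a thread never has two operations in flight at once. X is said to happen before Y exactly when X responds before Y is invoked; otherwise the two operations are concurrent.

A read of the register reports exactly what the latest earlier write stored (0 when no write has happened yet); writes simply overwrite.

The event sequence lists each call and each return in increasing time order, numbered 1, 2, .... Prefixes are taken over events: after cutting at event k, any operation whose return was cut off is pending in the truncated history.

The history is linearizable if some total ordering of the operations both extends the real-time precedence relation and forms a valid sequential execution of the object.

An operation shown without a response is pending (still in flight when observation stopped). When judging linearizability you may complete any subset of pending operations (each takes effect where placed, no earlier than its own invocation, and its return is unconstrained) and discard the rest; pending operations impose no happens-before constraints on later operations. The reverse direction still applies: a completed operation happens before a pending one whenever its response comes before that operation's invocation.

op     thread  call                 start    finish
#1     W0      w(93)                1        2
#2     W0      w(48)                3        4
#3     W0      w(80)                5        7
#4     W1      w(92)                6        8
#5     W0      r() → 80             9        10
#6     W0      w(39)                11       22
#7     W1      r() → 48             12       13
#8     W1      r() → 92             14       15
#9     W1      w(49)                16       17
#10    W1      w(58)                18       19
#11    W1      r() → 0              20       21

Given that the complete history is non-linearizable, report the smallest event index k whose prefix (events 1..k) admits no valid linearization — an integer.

13

events 1..12 are still linearizable — one witness is #1, #2, #4, #3, #5:
after step 1 (#1 w(93)): value 93
after step 2 (#2 w(48)): value 48
after step 3 (#4 w(92)): value 92
after step 4 (#3 w(80)): value 80
after step 5 (#5 r() → 80): value 80
include event 13 — #7 responding at 13 — and every candidate order breaks
include/drop combinations of the 1 pending operation (#6) were all tried; none helps
one such order, #1, #2, #3, #4, #5, #7 (pending dropped), breaks at step 5 where #5 r() → 80 is illegal
one such order, #1, #2, #4, #3, #5, #7 (pending dropped), breaks at step 6 where #7 r() → 48 is illegal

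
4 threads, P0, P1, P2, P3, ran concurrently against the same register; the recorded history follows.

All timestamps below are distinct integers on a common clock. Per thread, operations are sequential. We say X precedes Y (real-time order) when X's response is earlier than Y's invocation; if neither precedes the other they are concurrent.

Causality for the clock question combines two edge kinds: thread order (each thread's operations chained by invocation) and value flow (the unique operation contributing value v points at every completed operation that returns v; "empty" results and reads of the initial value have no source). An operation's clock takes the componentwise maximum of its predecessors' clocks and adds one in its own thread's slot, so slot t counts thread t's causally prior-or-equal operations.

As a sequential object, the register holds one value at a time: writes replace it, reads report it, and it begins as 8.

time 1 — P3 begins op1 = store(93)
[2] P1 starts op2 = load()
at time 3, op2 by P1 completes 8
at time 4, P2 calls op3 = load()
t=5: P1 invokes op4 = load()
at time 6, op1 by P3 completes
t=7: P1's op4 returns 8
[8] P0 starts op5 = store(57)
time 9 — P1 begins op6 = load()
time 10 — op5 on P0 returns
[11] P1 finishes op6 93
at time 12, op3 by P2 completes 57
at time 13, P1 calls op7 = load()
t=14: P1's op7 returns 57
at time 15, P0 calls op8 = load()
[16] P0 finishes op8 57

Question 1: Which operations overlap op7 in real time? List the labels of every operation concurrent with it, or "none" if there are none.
concurrent with op7 ([13,14]): every op whose interval crosses 13..14
op1 [1,6]: before
op2 [2,3]: before
op3 [4,12]: before
op4 [5,7]: before
op5 [8,10]: before
op6 [9,11]: before
op8 [15,16]: after

none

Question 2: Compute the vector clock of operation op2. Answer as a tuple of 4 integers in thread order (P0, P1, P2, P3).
root op op1, invoked 1: fresh clock plus P3's own tick → (0, 0, 0, 1)
root op op2, invoked 2: fresh clock plus P1's own tick → (0, 1, 0, 0)
root op op5, invoked 8: fresh clock plus P0's own tick → (1, 0, 0, 0)
op4 (invocation 5): componentwise max over VC(op2)=(0, 1, 0, 0), +1 at P1, giving (0, 2, 0, 0)
op3 (invocation 4): componentwise max over VC(op5)=(1, 0, 0, 0), +1 at P2, giving (1, 0, 1, 0)
op8 (invocation 15): componentwise max over VC(op5)=(1, 0, 0, 0), +1 at P0, giving (2, 0, 0, 0)
op6 (invocation 9): componentwise max over VC(op1)=(0, 0, 0, 1), VC(op4)=(0, 2, 0, 0), +1 at P1, giving (0, 3, 0, 1)
op7 (invocation 13): componentwise max over VC(op5)=(1, 0, 0, 0), VC(op6)=(0, 3, 0, 1), +1 at P1, giving (1, 4, 0, 1)
target: VC(op2) = (0, 1, 0, 0)

(0, 1, 0, 0)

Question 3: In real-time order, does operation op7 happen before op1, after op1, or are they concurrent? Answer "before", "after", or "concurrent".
op7 spans [13,14], op1 spans [1,6]
resp(op1)=6 < inv(op7)=13

after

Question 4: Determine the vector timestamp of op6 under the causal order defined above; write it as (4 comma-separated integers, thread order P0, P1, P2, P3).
VC(op1, invoked at 1): no causal predecessors; +1 on P3 → (0, 0, 0, 1)
VC(op2, invoked at 2): no causal predecessors; +1 on P1 → (0, 1, 0, 0)
VC(op5, invoked at 8): no causal predecessors; +1 on P0 → (1, 0, 0, 0)
from VC(op2)=(0, 1, 0, 0), op4 (invoked 5) maxes components and bumps P1 → (0, 2, 0, 0)
from VC(op5)=(1, 0, 0, 0), op3 (invoked 4) maxes components and bumps P2 → (1, 0, 1, 0)
from VC(op5)=(1, 0, 0, 0), op8 (invoked 15) maxes components and bumps P0 → (2, 0, 0, 0)
from VC(op1)=(0, 0, 0, 1), VC(op4)=(0, 2, 0, 0), op6 (invoked 9) maxes components and bumps P1 → (0, 3, 0, 1)
from VC(op5)=(1, 0, 0, 0), VC(op6)=(0, 3, 0, 1), op7 (invoked 13) maxes components and bumps P1 → (1, 4, 0, 1)
target: VC(op6) = (0, 3, 0, 1)

(0, 3, 0, 1)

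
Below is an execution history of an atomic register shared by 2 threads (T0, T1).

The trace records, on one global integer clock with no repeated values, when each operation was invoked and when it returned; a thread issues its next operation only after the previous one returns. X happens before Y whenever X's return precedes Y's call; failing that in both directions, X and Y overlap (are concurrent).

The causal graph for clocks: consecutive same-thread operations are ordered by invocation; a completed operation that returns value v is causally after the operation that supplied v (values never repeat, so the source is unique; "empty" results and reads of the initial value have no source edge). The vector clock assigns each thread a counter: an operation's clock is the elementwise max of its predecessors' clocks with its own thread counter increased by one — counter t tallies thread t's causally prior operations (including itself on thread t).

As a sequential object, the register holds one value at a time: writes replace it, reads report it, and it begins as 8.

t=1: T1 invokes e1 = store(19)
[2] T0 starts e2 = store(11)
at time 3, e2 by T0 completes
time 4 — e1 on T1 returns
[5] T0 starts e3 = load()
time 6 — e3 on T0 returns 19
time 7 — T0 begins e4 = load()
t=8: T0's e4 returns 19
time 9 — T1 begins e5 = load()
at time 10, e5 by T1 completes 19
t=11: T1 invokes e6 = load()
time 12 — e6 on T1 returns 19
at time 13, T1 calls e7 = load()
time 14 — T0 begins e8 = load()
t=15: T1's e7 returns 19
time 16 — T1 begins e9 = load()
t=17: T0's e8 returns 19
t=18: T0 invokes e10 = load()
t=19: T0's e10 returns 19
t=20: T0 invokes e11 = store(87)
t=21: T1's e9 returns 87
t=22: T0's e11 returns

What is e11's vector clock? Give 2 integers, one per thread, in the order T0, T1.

e1 (invocation 1): nothing precedes it; T1's component alone gives (0, 1)
e2 (invocation 2): nothing precedes it; T0's component alone gives (1, 0)
invoked at 9, e5 merges VC(e1)=(0, 1) and bumps T1's slot → (0, 2)
invoked at 11, e6 merges VC(e1)=(0, 1), VC(e5)=(0, 2) and bumps T1's slot → (0, 3)
invoked at 5, e3 merges VC(e1)=(0, 1), VC(e2)=(1, 0) and bumps T0's slot → (2, 1)
invoked at 13, e7 merges VC(e1)=(0, 1), VC(e6)=(0, 3) and bumps T1's slot → (0, 4)
invoked at 7, e4 merges VC(e1)=(0, 1), VC(e3)=(2, 1) and bumps T0's slot → (3, 1)
invoked at 14, e8 merges VC(e1)=(0, 1), VC(e4)=(3, 1) and bumps T0's slot → (4, 1)
invoked at 18, e10 merges VC(e1)=(0, 1), VC(e8)=(4, 1) and bumps T0's slot → (5, 1)
invoked at 20, e11 merges VC(e10)=(5, 1) and bumps T0's slot → (6, 1)
invoked at 16, e9 merges VC(e7)=(0, 4), VC(e11)=(6, 1) and bumps T1's slot → (6, 5)
target: VC(e11) = (6, 1)

(6, 1)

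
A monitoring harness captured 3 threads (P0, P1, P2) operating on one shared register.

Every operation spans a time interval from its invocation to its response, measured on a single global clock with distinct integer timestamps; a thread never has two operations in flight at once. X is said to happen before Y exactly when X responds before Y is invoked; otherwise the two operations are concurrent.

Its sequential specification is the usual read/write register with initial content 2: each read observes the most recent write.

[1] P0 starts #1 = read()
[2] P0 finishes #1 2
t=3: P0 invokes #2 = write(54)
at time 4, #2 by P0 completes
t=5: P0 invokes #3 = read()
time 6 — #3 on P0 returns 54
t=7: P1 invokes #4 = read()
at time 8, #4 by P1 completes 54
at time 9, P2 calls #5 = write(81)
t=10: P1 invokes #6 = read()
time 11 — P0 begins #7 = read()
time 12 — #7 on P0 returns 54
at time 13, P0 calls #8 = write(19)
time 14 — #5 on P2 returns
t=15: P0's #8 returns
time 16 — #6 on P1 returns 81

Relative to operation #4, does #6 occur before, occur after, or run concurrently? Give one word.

#6 spans [10,16], #4 spans [7,8]
resp(#4)=8 < inv(#6)=10

after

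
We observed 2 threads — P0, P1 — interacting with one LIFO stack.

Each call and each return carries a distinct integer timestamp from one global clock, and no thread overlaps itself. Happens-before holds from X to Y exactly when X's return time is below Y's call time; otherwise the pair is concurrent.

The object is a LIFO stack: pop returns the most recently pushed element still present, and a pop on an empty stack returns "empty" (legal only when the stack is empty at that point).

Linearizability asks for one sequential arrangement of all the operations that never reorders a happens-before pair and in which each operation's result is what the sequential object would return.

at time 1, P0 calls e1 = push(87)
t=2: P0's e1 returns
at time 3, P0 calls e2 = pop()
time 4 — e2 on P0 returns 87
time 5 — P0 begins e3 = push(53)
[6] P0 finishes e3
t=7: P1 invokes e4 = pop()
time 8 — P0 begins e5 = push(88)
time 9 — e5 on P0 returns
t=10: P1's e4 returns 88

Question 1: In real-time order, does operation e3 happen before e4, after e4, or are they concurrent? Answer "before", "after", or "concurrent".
Answer: before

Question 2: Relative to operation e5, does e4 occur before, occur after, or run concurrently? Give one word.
Answer: concurrent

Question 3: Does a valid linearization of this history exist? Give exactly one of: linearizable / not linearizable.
witness order: e1, e2, e3, e5, e4
after step 1 (e1 push(87)): stack <87>
after step 2 (e2 pop() → 87): stack <>
after step 3 (e3 push(53)): stack <53>
after step 4 (e5 push(88)): stack <53,88>
after step 5 (e4 pop() → 88): stack <53>

linearizable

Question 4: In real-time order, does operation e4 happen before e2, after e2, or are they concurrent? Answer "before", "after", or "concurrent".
Answer: after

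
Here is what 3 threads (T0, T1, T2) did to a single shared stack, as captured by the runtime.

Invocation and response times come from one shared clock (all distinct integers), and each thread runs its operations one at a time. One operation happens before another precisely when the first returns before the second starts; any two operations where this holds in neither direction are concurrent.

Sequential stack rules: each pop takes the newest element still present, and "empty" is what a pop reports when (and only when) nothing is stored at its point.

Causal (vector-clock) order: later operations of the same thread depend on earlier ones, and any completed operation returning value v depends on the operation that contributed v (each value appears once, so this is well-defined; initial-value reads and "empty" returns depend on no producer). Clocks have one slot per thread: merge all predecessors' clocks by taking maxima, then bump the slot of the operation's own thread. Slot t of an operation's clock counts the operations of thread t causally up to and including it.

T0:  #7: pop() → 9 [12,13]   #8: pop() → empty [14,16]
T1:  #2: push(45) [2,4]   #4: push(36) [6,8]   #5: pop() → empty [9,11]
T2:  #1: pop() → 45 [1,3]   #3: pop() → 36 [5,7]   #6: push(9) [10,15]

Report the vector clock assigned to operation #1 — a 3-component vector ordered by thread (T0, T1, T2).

root op #2, invoked 2: fresh clock plus T1's own tick → (0, 1, 0)
invoked at 1, #1 merges VC(#2)=(0, 1, 0) and bumps T2's slot → (0, 1, 1)
invoked at 6, #4 merges VC(#2)=(0, 1, 0) and bumps T1's slot → (0, 2, 0)
invoked at 9, #5 merges VC(#4)=(0, 2, 0) and bumps T1's slot → (0, 3, 0)
invoked at 5, #3 merges VC(#1)=(0, 1, 1), VC(#4)=(0, 2, 0) and bumps T2's slot → (0, 2, 2)
invoked at 10, #6 merges VC(#3)=(0, 2, 2) and bumps T2's slot → (0, 2, 3)
invoked at 12, #7 merges VC(#6)=(0, 2, 3) and bumps T0's slot → (1, 2, 3)
invoked at 14, #8 merges VC(#7)=(1, 2, 3) and bumps T0's slot → (2, 2, 3)
target: VC(#1) = (0, 1, 1)

(0, 1, 1)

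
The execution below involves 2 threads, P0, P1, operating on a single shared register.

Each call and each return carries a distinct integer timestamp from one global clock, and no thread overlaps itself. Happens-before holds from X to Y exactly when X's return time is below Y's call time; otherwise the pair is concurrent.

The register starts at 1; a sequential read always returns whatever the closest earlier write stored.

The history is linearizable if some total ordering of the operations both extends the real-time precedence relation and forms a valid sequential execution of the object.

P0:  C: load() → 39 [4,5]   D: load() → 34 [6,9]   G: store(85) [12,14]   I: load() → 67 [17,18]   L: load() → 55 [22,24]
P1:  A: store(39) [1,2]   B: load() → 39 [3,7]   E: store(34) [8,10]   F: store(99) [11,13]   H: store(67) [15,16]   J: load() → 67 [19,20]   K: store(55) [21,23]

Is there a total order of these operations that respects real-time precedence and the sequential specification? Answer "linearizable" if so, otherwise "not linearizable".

linearizable

witness order: A, B, C, E, D, F, G, H, I, J, K, L
after step 1 (A store(39)): value 39
after step 2 (B load() → 39): value 39
after step 3 (C load() → 39): value 39
after step 4 (E store(34)): value 34
after step 5 (D load() → 34): value 34
after step 6 (F store(99)): value 99
after step 7 (G store(85)): value 85
after step 8 (H store(67)): value 67
after step 9 (I load() → 67): value 67
after step 10 (J load() → 67): value 67
after step 11 (K store(55)): value 55
after step 12 (L load() → 55): value 55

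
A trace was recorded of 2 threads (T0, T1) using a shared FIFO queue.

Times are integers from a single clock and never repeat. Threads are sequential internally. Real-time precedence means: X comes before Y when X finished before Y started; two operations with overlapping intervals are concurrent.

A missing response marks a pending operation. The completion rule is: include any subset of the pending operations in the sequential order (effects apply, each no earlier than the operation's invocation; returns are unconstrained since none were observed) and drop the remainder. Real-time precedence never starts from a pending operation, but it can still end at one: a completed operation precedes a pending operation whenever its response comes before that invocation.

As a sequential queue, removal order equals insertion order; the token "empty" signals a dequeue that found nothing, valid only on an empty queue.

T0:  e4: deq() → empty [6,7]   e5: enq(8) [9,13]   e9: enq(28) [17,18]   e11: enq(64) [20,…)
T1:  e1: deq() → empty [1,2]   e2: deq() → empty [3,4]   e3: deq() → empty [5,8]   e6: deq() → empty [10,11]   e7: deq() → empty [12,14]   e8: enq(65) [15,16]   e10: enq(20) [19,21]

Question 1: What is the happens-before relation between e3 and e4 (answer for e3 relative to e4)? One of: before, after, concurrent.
concurrent

e3 spans [5,8], e4 spans [6,7]
the intervals overlap in both directions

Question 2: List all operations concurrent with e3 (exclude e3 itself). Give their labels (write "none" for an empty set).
e4

concurrent with e3 ([5,8]): every op whose interval crosses 5..8
e1 [1,2]: before
e2 [3,4]: before
e4 [6,7]: concurrent
e5 [9,13]: after
e6 [10,11]: after
e7 [12,14]: after
e8 [15,16]: after
e9 [17,18]: after
e10 [19,21]: after
e11 [20,…): after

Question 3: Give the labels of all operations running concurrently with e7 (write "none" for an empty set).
e5

overlap test against e7 [12,14]: concurrent iff the interval meets 12..14
e1 [1,2]: before
e2 [3,4]: before
e3 [5,8]: before
e4 [6,7]: before
e5 [9,13]: concurrent
e6 [10,11]: before
e8 [15,16]: after
e9 [17,18]: after
e10 [19,21]: after
e11 [20,…): after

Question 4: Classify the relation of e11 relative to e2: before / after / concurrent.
after

e11 spans [20,…), e2 spans [3,4]
resp(e2)=4 < inv(e11)=20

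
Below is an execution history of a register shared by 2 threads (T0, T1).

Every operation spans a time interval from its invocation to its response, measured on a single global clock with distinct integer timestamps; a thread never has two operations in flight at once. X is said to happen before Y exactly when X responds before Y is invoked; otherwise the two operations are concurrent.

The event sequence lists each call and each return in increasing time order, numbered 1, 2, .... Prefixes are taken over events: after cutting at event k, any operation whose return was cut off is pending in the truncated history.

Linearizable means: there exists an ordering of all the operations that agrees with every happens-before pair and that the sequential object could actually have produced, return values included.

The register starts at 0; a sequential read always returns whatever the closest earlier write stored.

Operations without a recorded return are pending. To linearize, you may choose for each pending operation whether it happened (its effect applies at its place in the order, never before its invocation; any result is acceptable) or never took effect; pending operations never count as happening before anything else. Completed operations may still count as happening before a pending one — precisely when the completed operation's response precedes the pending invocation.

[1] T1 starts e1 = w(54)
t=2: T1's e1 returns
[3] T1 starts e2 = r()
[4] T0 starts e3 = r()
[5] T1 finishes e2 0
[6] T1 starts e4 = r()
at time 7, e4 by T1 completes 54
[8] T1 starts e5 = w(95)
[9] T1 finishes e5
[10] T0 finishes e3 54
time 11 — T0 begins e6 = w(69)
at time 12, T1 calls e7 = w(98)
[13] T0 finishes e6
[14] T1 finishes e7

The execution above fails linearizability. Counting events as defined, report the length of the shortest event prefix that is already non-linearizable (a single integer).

5

events 1..4 are linearizable, e.g. via e1:
step 1: e1 w(54) — value 54
once event 5 joins (e2's response, time 5), exhaustive search finds no witness
no completion choice of the 1 pending operation (e3) rescues it — every subset was tried
take e1, e2 (pending dropped): step 2 already fails, because e2 r() → 0 cannot occur there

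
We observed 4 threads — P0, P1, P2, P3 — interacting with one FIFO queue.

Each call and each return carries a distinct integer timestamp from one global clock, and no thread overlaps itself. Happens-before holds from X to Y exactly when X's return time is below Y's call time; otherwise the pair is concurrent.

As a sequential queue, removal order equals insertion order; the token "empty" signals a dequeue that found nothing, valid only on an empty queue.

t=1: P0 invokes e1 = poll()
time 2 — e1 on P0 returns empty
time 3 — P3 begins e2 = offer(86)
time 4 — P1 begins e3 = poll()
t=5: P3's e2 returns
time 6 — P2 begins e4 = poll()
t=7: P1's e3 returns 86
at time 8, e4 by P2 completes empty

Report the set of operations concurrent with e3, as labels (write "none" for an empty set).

e2, e4

e3 spans [4,7]: anything still running between times 4 and 7 counts as concurrent
e1 [1,2]: before
e2 [3,5]: concurrent
e4 [6,8]: concurrent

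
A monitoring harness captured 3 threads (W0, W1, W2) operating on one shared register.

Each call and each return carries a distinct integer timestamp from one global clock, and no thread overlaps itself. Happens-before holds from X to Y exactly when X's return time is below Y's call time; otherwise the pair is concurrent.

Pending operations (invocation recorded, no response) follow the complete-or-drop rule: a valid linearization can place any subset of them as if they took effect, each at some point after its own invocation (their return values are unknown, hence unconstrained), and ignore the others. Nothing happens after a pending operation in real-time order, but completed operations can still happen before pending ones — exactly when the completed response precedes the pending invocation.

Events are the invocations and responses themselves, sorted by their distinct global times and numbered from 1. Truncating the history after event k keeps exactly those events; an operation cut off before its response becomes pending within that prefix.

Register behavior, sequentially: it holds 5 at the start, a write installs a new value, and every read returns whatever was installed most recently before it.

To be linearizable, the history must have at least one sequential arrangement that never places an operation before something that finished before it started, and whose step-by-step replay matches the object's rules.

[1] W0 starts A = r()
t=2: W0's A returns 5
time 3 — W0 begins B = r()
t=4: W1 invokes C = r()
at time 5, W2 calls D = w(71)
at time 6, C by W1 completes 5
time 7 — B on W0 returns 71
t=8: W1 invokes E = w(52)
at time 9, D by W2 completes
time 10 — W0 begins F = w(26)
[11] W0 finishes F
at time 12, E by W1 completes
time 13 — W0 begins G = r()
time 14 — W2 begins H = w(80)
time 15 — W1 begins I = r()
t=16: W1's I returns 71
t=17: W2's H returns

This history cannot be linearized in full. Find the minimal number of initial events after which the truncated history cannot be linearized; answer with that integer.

16

events 1..15 are still linearizable — one witness is A, C, D, B, E, F:
step 1: A r() → 5 — value 5
step 2: C r() → 5 — value 5
step 3: D w(71) — value 71
step 4: B r() → 71 — value 71
step 5: E w(52) — value 52
step 6: F w(26) — value 26
with event 16 included (I responding at time 16), all real-time-consistent orders fail
completion choices over the 2 pending operations (G, H) were checked; none helps
take A, B, C, D, E, F, I (pending dropped): step 2 already fails, because B r() → 71 cannot occur there
take A, B, C, D, F, E, I (pending dropped): step 2 already fails, because B r() → 71 cannot occur there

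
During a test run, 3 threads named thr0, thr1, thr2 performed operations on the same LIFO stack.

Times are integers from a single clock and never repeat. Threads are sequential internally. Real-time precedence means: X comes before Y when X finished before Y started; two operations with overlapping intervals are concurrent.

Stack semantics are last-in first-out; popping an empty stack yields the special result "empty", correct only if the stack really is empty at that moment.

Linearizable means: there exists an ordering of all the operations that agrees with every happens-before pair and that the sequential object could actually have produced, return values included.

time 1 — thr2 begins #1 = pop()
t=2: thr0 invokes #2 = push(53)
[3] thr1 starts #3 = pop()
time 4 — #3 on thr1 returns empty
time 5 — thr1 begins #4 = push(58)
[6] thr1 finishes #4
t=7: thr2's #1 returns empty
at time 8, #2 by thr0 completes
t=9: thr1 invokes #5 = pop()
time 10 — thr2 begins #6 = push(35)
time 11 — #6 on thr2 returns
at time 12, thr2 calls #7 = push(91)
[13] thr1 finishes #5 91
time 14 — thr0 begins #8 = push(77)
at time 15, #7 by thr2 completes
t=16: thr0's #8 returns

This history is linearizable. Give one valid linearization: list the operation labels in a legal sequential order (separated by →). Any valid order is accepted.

#1 → #3 → #2 → #4 → #6 → #7 → #5 → #8

after step 1 (#1 pop() → empty): stack <>
after step 2 (#3 pop() → empty): stack <>
after step 3 (#2 push(53)): stack <53>
after step 4 (#4 push(58)): stack <53,58>
after step 5 (#6 push(35)): stack <53,58,35>
after step 6 (#7 push(91)): stack <53,58,35,91>
after step 7 (#5 pop() → 91): stack <53,58,35>
after step 8 (#8 push(77)): stack <53,58,35,77>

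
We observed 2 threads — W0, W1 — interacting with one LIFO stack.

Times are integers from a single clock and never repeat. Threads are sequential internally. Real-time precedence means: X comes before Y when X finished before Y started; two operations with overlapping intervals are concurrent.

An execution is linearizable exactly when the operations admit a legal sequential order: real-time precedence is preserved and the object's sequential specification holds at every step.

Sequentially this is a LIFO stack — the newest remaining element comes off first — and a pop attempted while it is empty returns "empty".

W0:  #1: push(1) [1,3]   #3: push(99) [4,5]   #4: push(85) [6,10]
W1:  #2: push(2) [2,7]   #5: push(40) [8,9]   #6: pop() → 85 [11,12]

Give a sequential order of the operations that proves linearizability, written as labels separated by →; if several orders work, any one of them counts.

#1 → #2 → #3 → #5 → #4 → #6

step 1: #1 push(1) — stack <1>
step 2: #2 push(2) — stack <1,2>
step 3: #3 push(99) — stack <1,2,99>
step 4: #5 push(40) — stack <1,2,99,40>
step 5: #4 push(85) — stack <1,2,99,40,85>
step 6: #6 pop() → 85 — stack <1,2,99,40>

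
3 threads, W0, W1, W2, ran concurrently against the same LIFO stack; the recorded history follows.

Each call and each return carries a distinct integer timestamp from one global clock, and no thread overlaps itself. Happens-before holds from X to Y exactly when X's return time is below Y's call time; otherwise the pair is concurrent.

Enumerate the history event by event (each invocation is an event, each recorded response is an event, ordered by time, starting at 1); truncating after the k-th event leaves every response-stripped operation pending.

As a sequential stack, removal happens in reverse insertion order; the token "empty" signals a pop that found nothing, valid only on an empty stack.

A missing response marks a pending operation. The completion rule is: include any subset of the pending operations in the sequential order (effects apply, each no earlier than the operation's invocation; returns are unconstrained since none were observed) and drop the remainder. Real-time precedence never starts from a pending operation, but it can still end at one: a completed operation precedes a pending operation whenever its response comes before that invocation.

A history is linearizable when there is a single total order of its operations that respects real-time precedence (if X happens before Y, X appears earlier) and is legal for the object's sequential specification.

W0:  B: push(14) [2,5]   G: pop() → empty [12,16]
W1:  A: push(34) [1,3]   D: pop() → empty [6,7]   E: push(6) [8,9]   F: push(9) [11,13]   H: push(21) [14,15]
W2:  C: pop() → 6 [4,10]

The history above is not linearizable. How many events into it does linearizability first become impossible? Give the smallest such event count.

one valid order for events 1..6 is A, B:
step 1: A push(34) — stack <34>
step 2: B push(14) — stack <34,14>
event 7 — D's response, time 7 — after it, nothing linearizes
no escape via the 1 pending operation (C): every completion choice fails
one such order, A, B, D (pending dropped), breaks at step 3 where D pop() → empty is illegal
one such order, B, A, D (pending dropped), breaks at step 3 where D pop() → empty is illegal

7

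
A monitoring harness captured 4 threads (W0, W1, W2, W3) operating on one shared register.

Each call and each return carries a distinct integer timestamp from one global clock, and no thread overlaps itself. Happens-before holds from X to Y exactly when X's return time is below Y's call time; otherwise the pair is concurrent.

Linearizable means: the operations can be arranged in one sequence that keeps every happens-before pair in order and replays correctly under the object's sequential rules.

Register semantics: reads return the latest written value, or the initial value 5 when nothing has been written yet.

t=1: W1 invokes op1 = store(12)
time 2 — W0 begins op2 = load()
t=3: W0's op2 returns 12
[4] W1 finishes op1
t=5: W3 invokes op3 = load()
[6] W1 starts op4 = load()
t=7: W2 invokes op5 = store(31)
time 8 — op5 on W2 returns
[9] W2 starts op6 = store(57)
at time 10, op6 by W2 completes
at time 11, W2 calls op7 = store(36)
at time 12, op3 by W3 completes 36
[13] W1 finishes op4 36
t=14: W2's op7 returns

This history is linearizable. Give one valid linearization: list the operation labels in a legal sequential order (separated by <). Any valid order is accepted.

op1 < op2 < op5 < op6 < op7 < op3 < op4

1. op1 store(12), leaving value 12
2. op2 load() → 12, leaving value 12
3. op5 store(31), leaving value 31
4. op6 store(57), leaving value 57
5. op7 store(36), leaving value 36
6. op3 load() → 36, leaving value 36
7. op4 load() → 36, leaving value 36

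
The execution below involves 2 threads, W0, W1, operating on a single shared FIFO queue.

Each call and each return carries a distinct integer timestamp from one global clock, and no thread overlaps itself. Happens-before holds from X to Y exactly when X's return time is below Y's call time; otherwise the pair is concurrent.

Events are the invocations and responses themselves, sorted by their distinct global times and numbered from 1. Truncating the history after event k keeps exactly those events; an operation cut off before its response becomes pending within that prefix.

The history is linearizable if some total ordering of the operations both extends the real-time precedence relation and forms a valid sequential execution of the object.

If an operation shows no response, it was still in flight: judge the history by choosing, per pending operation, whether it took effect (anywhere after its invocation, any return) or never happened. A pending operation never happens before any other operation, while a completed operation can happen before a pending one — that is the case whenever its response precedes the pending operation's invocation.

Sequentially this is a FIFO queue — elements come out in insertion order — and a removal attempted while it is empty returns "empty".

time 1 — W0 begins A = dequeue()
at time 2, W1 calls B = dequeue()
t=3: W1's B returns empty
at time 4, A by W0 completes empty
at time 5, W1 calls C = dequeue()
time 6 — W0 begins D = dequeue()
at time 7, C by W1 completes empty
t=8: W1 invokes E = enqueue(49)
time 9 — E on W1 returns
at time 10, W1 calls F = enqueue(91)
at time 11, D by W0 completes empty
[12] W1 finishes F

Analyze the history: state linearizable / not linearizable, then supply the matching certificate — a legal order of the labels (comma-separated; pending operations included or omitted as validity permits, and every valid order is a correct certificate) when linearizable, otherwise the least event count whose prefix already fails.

step 1: A dequeue() → empty — queue <>
step 2: B dequeue() → empty — queue <>
step 3: C dequeue() → empty — queue <>
step 4: D dequeue() → empty — queue <>
step 5: E enqueue(49) — queue <49>
step 6: F enqueue(91) — queue <49,91>

linearizable — witness: A, B, C, D, E, F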